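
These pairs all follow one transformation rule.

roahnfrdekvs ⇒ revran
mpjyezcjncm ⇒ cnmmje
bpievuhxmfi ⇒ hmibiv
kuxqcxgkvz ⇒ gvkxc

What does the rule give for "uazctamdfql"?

mfluzt

Rule — keep every other character starting from the first (positions 1st, 3rd, 5th, ...), then move the first 3 characters to the end (rotate left by 3).
Starting from "uazctamdfql": after the first operation, "uztmfl"; after the second, "mfluzt".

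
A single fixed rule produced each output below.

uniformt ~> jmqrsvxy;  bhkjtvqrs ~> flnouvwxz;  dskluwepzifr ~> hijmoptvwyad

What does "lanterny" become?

eiprrvxc

Rule — sort the characters into alphabetical order, then shift every letter 4 places forward in the alphabet (wrapping around).
"lanterny" → "eiprrvxc".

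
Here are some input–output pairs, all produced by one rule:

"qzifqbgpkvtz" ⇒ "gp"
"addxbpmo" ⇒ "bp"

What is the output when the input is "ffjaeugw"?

What's happening: swap the front and back halves of the string, then keep only the first 2 characters.
Doing the same to "ffjaeugw": "eu".
(Check on "qzifqbgpkvtz": → "gpkvtzqzifqb" → "gp" ✓)

eu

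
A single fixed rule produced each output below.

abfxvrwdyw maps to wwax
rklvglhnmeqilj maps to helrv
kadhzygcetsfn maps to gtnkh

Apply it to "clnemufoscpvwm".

In each case the input is transformed by: keep one character in every 3, starting at position 1 (positions 1st, 4th, 7th, ...), then move the first 2 characters to the end (rotate left by 2).
For "clnemufoscpvwm", step one produces "cefcw"; step two turns that into "fcwce".

fcwce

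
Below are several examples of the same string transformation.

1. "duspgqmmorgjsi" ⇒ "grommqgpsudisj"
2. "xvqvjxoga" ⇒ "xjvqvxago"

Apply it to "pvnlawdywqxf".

wydwalnvpfxq

The rule is to move the last 3 characters to the front (rotate right by 3), then reverse the string.
Working it through for "pvnlawdywqxf": intermediate "qxfpvnlawdyw", final "wydwalnvpfxq".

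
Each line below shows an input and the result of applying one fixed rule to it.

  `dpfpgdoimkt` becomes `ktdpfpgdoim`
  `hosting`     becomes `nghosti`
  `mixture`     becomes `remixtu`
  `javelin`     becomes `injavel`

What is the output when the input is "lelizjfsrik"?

iklelizjfsr

What's happening: move the last 2 characters to the front (rotate right by 2).
Applying that to "lelizjfsrik" gives "iklelizjfsr".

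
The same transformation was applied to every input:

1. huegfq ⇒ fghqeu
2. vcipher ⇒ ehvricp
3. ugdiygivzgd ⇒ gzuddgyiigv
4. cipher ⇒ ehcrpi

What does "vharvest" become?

sevtahvr

Rule — move the last 3 characters to the front (rotate right by 3), then swap each adjacent pair of characters (1↔2, 3↔4, ...).
Working it through for "vharvest": intermediate "estvharv", final "sevtahvr".
(Check on "vcipher": → "hervcip" → "ehvricp" ✓)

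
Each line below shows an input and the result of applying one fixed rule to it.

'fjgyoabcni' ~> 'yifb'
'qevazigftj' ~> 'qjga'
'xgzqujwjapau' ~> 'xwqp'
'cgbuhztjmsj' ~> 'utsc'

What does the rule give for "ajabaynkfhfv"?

In each case the input is transformed by: keep one character in every 3, starting at position 1 (positions 1st, 4th, 7th, ...), then sort the characters into reverse alphabetical order.
"ajabaynkfhfv" → "abnh" → "nhba".
(Check on "xgzqujwjapau": → "xqwp" → "xwqp" ✓)

nhba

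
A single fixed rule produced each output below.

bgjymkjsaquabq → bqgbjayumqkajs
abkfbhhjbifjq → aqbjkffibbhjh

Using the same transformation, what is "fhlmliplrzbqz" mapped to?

Each output is the input with this applied: take characters alternately from the front and the back (1st, last, 2nd, 2nd-last, ...).
Doing the same to "fhlmliplrzbqz": "fzhqlbmzlrilp".

fzhqlbmzlrilp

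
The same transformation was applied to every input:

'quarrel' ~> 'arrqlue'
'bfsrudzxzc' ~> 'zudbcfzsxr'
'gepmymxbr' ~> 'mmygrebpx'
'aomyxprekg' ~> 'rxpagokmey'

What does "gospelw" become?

sepgwol

Looking at the pairs, the operation is to take characters alternately from the front and the back (1st, last, 2nd, 2nd-last, ...), then move the last 3 characters to the front (rotate right by 3).
Applying both steps to "gospelw": "gwolsep", then "sepgwol".
(Check on "gepmymxbr": → "grebpxmmy" → "mmygrebpx" ✓)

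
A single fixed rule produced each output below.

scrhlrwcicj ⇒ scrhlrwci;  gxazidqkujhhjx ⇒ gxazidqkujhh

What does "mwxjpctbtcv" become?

mwxjpctbt

The rule is to delete the last 2 characters.
Doing the same to "mwxjpctbtcv": "mwxjpctbt".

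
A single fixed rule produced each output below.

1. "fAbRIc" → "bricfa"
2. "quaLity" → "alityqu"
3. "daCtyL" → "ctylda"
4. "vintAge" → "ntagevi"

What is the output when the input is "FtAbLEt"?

The rule is to move the first 2 characters to the end (rotate left by 2), then convert every letter to lowercase.
Applying both steps to "FtAbLEt": "AbLEtFt", then "abletft".
(Check on "vintAge": → "ntAgevi" → "ntagevi" ✓)

abletft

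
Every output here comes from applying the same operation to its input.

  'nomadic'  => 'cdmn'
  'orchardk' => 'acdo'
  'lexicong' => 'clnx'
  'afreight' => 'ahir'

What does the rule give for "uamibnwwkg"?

The pattern: keep every other character starting from the first (positions 1st, 3rd, 5th, ...), then sort the characters into alphabetical order.
Working it through for "uamibnwwkg": intermediate "umbwk", final "bkmuw".

bkmuw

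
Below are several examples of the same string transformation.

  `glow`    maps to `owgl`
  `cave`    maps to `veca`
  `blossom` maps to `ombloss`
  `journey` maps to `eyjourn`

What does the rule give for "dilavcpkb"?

Looking at the pairs, the operation is to move the last 2 characters to the front (rotate right by 2).
Applying that to "dilavcpkb" gives "kbdilavcp".

kbdilavcp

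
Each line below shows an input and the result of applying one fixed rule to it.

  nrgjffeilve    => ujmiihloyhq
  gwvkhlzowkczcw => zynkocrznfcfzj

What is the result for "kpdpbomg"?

Looking at the pairs, the operation is to shift every letter 3 places forward in the alphabet (wrapping around), then move the first character to the end.
"kpdpbomg" → "nsgserpj" → "sgserpjn".
(Check on "nrgjffeilve": → "qujmiihloyh" → "ujmiihloyhq" ✓)

sgserpjn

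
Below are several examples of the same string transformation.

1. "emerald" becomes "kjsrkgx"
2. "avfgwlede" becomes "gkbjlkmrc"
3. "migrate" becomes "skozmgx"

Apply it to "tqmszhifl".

What's happening: take characters alternately from the front and the back (1st, last, 2nd, 2nd-last, ...), then shift every letter 6 places forward in the alphabet (wrapping around).
On "tqmszhifl": the first step gives "tlqfmishz", and the second then gives "zrwlsoynf".
(Check on "avfgwlede": → "aevdfeglw" → "gkbjlkmrc" ✓)

zrwlsoynf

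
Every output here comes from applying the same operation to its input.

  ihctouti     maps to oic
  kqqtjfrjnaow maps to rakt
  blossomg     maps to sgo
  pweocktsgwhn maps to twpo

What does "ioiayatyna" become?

What's happening: swap the front and back halves of the string, then keep one character in every 3, starting at position 1 (positions 1st, 4th, 7th, ...).
"ioiayatyna" → "atynaioiay" → "anoy".

anoy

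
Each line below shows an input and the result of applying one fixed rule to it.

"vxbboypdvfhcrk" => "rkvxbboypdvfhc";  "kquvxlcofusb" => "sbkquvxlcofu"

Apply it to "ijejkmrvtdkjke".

Rule — move the last 2 characters to the front (rotate right by 2).
Doing the same to "ijejkmrvtdkjke": "keijejkmrvtdkj".

keijejkmrvtdkj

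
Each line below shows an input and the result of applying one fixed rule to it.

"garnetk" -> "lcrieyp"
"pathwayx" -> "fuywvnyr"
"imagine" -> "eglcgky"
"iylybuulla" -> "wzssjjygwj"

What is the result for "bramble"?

kzjczpy

The rule is to shift every letter 2 places backward in the alphabet (wrapping around), then move the first 3 characters to the end (rotate left by 3).
"bramble" → "zpykzjc" → "kzjczpy".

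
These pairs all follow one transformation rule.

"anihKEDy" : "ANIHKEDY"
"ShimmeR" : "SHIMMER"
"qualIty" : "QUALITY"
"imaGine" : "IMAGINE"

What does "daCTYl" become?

What's happening: convert every letter to uppercase.
So "daCTYl" becomes "DACTYL".

DACTYL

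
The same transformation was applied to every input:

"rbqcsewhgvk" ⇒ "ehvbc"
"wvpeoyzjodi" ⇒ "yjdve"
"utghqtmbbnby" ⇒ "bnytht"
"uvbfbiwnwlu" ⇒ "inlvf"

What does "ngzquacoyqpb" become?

Rule — keep every other character starting from the second (positions 2nd, 4th, 6th, ...), then move the last 3 characters to the front (rotate right by 3).
Applying that to "ngzquacoyqpb" gives "oqbgqa".

oqbgqa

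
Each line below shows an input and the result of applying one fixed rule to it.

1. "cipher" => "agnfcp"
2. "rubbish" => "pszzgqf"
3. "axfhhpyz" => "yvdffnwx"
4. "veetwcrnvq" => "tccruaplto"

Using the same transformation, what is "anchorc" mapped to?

ylafmpa

In each case the input is transformed by: shift every letter 2 places backward in the alphabet (wrapping around).
On "anchorc" that produces "ylafmpa".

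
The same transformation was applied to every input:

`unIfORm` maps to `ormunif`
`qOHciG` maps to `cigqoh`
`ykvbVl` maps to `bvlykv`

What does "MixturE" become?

uremixt

In each case the input is transformed by: move the last 3 characters to the front (rotate right by 3), then convert every letter to lowercase.
Doing the same to "MixturE": "uremixt".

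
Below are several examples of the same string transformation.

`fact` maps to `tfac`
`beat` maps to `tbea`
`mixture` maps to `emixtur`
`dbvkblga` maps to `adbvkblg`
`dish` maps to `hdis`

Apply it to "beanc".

Rule — move the last character to the front.
For "beanc" the result is "cbean".

cbean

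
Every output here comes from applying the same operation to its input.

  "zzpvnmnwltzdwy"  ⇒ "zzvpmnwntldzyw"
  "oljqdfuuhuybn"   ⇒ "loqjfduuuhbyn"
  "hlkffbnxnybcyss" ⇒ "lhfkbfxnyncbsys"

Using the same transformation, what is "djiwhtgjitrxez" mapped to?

jdwithjgtixrze

Rule — swap each adjacent pair of characters (1↔2, 3↔4, ...).
Applying that to "djiwhtgjitrxez" gives "jdwithjgtixrze".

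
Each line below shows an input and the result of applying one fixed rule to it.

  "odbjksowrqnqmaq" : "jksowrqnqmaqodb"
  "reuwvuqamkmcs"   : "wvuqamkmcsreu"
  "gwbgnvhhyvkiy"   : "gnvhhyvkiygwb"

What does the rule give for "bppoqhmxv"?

oqhmxvbpp

The pattern: move the first 3 characters to the end (rotate left by 3).
Applying that to "bppoqhmxv" gives "oqhmxvbpp".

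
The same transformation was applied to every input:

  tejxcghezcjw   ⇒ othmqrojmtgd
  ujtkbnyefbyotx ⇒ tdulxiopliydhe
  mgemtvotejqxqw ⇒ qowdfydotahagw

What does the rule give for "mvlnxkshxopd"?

The transformation: move the first character to the end, then shift every letter 10 places forward in the alphabet (wrapping around).
For "mvlnxkshxopd", step one produces "vlnxkshxopdm"; step two turns that into "fvxhucrhyznw".

fvxhucrhyznw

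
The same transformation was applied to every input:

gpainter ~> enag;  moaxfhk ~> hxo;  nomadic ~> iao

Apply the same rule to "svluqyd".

yuv

Looking at the pairs, the operation is to reverse the string, then keep every other character starting from the second (positions 2nd, 4th, 6th, ...).
On "svluqyd": the first step gives "dyqulvs", and the second then gives "yuv".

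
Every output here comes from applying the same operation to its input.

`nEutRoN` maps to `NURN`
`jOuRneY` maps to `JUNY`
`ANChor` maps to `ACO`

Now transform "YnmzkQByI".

Rule — keep every other character starting from the first (positions 1st, 3rd, 5th, ...), then convert every letter to uppercase.
"YnmzkQByI" → "YmkBI" → "YMKBI".
(Check on "jOuRneY": → "junY" → "JUNY" ✓)

YMKBI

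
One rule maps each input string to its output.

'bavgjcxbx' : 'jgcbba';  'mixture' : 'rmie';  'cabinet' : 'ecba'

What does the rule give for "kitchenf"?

The pattern: sort the characters into reverse alphabetical order, then delete the first 3 characters.
For "kitchenf" the result is "ihfec".

ihfec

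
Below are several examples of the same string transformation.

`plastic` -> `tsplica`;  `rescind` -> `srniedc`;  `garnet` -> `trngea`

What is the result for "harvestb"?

The rule is to sort the characters into reverse alphabetical order.
For "harvestb" the result is "vtsrheba".

vtsrheba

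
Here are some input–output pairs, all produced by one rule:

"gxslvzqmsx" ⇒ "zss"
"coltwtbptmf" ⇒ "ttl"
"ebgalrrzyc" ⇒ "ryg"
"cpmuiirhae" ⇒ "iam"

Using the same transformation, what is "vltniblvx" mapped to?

bxt

In each case the input is transformed by: keep one character in every 3, starting at position 3 (positions 3rd, 6th, 9th, ...), then move the first character to the end.
For "vltniblvx" the result is "bxt".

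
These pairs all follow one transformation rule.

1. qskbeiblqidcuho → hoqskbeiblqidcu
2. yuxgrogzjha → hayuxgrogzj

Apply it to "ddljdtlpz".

Looking at the pairs, the operation is to move the last 2 characters to the front (rotate right by 2).
Doing the same to "ddljdtlpz": "pzddljdtl".

pzddljdtl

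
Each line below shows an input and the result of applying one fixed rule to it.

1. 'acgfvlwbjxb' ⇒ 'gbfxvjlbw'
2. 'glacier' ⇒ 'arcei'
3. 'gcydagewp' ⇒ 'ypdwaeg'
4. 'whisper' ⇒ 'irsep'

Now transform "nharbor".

The transformation: delete the first 2 characters, then take characters alternately from the front and the back (1st, last, 2nd, 2nd-last, ...).
Working it through for "nharbor": intermediate "arbor", final "arrob".
(Check on "acgfvlwbjxb": → "gfvlwbjxb" → "gbfxvjlbw" ✓)

arrob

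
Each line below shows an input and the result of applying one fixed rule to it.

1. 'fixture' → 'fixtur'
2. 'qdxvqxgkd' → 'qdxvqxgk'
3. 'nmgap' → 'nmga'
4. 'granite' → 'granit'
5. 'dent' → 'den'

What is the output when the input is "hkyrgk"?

hkyrg

The rule is to delete the last character.
"hkyrgk" → "hkyrg".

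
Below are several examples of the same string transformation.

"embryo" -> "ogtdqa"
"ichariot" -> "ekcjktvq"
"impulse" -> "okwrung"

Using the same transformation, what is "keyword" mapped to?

The pattern: shift every letter 2 places forward in the alphabet (wrapping around), then swap each adjacent pair of characters (1↔2, 3↔4, ...).
"keyword" → "mgayqtf" → "gmyatqf".

gmyatqf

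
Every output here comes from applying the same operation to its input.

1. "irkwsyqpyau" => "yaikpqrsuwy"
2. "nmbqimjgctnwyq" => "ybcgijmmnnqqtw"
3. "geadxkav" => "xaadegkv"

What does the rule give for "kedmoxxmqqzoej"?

zdeejkmmooqqxx

Each output is the input with this applied: sort the characters into alphabetical order, then move the last character to the front.
On "kedmoxxmqqzoej": the first step gives "deejkmmooqqxxz", and the second then gives "zdeejkmmooqqxx".
(Check on "irkwsyqpyau": → "aikpqrsuwyy" → "yaikpqrsuwy" ✓)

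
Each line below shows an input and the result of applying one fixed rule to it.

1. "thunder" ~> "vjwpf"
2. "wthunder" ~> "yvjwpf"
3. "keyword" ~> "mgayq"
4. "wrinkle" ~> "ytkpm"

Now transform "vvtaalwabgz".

Each output is the input with this applied: delete the last 2 characters, then shift every letter 2 places forward in the alphabet (wrapping around).
Starting from "vvtaalwabgz": after the first operation, "vvtaalwab"; after the second, "xxvccnycd".

xxvccnycd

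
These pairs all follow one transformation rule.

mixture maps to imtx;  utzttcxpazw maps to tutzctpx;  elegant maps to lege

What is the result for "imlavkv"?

mial

Rule — delete the last 3 characters, then swap each adjacent pair of characters (1↔2, 3↔4, ...).
"imlavkv" → "imla" → "mial".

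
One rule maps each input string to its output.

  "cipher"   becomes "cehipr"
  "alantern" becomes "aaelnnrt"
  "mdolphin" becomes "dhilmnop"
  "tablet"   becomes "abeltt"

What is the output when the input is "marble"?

abelmr

The pattern: sort the characters into alphabetical order.
So "marble" becomes "abelmr".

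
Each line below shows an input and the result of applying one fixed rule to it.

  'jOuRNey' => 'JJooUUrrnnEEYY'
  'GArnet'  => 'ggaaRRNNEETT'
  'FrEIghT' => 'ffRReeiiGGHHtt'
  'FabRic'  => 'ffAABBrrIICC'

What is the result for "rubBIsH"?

RRUUBBbbiiSShh

What's happening: flip the case of every letter, then double every character.
On "rubBIsH": the first step gives "RUBbiSh", and the second then gives "RRUUBBbbiiSShh".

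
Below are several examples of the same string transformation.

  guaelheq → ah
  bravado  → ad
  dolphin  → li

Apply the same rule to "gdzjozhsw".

Each output is the input with this applied: keep one character in every 3, starting at position 3 (positions 3rd, 6th, 9th, ...).
Doing the same to "gdzjozhsw": "zzw".

zzw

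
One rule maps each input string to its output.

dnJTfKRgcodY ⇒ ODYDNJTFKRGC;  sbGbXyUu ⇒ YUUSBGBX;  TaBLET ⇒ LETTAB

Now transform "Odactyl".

What's happening: move the last 3 characters to the front (rotate right by 3), then convert every letter to uppercase.
Applying both steps to "Odactyl": "tylOdac", then "TYLODAC".

TYLODAC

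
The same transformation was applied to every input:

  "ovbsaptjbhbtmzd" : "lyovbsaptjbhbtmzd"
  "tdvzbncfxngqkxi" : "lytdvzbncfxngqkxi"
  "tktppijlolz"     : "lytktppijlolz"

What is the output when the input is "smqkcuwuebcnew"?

Rule — prepend "ly".
Applying that to "smqkcuwuebcnew" gives "lysmqkcuwuebcnew".

lysmqkcuwuebcnew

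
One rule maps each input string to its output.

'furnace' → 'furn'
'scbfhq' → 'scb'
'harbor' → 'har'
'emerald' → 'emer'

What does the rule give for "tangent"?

What's happening: delete the last 3 characters.
So "tangent" becomes "tang".

tang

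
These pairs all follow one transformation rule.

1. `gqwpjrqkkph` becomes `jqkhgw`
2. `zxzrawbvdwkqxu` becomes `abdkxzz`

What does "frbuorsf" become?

Each output is the input with this applied: keep every other character starting from the first (positions 1st, 3rd, 5th, ...), then move the first 2 characters to the end (rotate left by 2).
For "frbuorsf", step one produces "fbos"; step two turns that into "osfb".

osfb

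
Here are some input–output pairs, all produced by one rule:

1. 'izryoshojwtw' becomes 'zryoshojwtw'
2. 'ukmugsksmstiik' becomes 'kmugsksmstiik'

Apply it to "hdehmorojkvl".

dehmorojkvl

Rule — delete the first character.
Doing the same to "hdehmorojkvl": "dehmorojkvl".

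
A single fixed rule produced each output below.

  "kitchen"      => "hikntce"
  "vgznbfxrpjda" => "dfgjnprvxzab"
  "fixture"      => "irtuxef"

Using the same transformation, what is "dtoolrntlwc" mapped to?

Rule — sort the characters into alphabetical order, then move the first 2 characters to the end (rotate left by 2).
Working it through for "dtoolrntlwc": intermediate "cdllnoorttw", final "llnoorttwcd".

llnoorttwcd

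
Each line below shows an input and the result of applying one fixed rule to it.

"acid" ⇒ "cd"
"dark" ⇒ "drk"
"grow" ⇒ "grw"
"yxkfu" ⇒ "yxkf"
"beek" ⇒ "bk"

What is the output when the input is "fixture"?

fxtr

In each case the input is transformed by: remove every vowel.
Doing the same to "fixture": "fxtr".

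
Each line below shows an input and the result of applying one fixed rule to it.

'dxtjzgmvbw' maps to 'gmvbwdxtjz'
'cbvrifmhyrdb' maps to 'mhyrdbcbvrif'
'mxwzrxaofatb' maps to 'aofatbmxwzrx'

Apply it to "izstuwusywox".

The transformation: swap the front and back halves of the string.
On "izstuwusywox" that produces "usywoxizstuw".

usywoxizstuw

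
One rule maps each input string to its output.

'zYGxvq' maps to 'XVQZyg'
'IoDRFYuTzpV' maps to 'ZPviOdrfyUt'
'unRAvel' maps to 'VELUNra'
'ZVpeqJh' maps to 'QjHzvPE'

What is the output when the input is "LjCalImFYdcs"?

In each case the input is transformed by: move the last 3 characters to the front (rotate right by 3), then flip the case of every letter.
For "LjCalImFYdcs", step one produces "dcsLjCalImFY"; step two turns that into "DCSlJcALiMfy".

DCSlJcALiMfy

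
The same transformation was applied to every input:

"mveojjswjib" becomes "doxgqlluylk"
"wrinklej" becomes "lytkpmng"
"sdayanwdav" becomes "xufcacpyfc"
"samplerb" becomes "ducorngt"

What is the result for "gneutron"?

pipgwvtq

The transformation: move the last character to the front, then shift every letter 2 places forward in the alphabet (wrapping around).
"gneutron" → "ngneutro" → "pipgwvtq".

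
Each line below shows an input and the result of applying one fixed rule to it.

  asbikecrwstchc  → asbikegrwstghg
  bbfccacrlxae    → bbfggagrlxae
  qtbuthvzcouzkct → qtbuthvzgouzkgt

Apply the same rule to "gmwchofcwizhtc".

gmwghofgwizhtg

Each output is the input with this applied: replace every "c" with "g".
Applying that to "gmwchofcwizhtc" gives "gmwghofgwizhtg".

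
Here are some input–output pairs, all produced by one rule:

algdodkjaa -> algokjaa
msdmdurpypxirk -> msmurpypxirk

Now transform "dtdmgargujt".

Looking at the pairs, the operation is to remove every "d".
"dtdmgargujt" → "tmgargujt".

tmgargujt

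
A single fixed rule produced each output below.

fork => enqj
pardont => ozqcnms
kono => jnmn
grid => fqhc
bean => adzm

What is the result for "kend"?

jdmc

In each case the input is transformed by: shift every letter 1 place backward in the alphabet (wrapping around).
Doing the same to "kend": "jdmc".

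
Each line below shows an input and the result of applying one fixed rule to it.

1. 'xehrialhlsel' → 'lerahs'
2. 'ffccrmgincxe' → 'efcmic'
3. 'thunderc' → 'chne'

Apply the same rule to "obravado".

obaa

Rule — keep every other character starting from the second (positions 2nd, 4th, 6th, ...), then move the last character to the front.
For "obravado", step one produces "baao"; step two turns that into "obaa".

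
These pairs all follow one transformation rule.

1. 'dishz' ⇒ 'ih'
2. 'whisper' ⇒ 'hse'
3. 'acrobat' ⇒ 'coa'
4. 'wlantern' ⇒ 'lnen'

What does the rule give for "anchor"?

Rule — keep every other character starting from the second (positions 2nd, 4th, 6th, ...).
On "anchor" that produces "nhr".

nhr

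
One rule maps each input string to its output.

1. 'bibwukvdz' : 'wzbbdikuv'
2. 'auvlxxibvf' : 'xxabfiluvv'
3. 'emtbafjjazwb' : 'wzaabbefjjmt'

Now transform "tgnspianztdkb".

tzabdgiknnpst

The rule is to sort the characters into alphabetical order, then move the last 2 characters to the front (rotate right by 2).
"tgnspianztdkb" → "abdgiknnpsttz" → "tzabdgiknnpst".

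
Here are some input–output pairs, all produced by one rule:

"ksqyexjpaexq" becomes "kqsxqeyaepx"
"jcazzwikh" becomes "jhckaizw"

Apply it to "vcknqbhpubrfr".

Rule — take characters alternately from the front and the back (1st, last, 2nd, 2nd-last, ...), then delete the last character.
For "vcknqbhpubrfr", step one produces "vrcfkrnbqubph"; step two turns that into "vrcfkrnbqubp".

vrcfkrnbqubp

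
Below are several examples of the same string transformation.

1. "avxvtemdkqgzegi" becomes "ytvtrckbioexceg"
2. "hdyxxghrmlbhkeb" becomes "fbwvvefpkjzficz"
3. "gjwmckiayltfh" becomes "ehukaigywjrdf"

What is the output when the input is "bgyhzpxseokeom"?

What's happening: shift every letter 2 places backward in the alphabet (wrapping around).
So "bgyhzpxseokeom" becomes "zewfxnvqcmicmk".

zewfxnvqcmicmk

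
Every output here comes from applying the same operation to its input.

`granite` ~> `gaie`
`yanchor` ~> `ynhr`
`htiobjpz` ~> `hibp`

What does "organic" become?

Looking at the pairs, the operation is to keep every other character starting from the first (positions 1st, 3rd, 5th, ...).
On "organic" that produces "ognc".

ognc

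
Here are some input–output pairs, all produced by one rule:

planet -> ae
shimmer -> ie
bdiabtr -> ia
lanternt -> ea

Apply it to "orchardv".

The rule is to move the first 2 characters to the end (rotate left by 2), then keep only the vowels.
On "orchardv": the first step gives "chardvor", and the second then gives "ao".

ao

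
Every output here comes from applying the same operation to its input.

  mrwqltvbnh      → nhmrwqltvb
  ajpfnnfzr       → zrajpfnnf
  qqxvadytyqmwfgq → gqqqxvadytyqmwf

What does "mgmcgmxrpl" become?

plmgmcgmxr

Rule — move the last 2 characters to the front (rotate right by 2).
For "mgmcgmxrpl" the result is "plmgmcgmxr".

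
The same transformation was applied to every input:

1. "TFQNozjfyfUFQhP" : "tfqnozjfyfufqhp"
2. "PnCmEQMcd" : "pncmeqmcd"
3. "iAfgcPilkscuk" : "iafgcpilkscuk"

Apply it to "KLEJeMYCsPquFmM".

klejemycspqufmm

The rule is to convert every letter to lowercase.
For "KLEJeMYCsPquFmM" the result is "klejemycspqufmm".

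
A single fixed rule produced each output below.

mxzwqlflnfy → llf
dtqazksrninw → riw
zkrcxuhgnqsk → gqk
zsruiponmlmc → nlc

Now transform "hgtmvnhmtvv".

nmv

The transformation: keep every other character starting from the second (positions 2nd, 4th, 6th, ...), then keep only the last 3 characters.
For "hgtmvnhmtvv", step one produces "gmnmv"; step two turns that into "nmv".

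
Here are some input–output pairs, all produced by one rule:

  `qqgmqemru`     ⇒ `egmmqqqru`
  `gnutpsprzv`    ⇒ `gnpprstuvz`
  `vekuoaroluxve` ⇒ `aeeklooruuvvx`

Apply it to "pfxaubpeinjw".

In each case the input is transformed by: sort the characters into alphabetical order.
For "pfxaubpeinjw" the result is "abefijnppuwx".

abefijnppuwx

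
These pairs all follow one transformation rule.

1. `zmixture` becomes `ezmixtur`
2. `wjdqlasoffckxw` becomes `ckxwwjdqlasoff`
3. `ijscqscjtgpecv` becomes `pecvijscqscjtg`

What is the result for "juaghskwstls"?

Rule — move the first 3 characters to the end (rotate left by 3), then swap the front and back halves of the string.
For "juaghskwstls" the result is "tlsjuaghskws".

tlsjuaghskws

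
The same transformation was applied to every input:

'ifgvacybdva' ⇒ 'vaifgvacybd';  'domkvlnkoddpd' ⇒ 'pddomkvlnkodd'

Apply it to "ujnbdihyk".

ykujnbdih

Each output is the input with this applied: move the last 2 characters to the front (rotate right by 2).
On "ujnbdihyk" that produces "ykujnbdih".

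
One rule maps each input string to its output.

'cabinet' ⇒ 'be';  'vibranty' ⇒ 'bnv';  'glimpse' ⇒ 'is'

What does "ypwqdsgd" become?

What's happening: move the first character to the end, then keep one character in every 3, starting at position 2 (positions 2nd, 5th, 8th, ...).
For "ypwqdsgd" the result is "wsy".

wsy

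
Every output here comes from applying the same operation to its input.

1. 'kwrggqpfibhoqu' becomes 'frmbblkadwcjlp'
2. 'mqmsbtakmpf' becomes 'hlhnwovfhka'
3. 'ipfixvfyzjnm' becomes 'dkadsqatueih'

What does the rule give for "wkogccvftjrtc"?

The pattern: shift every letter 5 places backward in the alphabet (wrapping around).
So "wkogccvftjrtc" becomes "rfjbxxqaoemox".

rfjbxxqaoemox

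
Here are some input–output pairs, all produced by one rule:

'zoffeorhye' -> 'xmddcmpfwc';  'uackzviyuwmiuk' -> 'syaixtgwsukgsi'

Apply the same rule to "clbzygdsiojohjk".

ajzxwebqgmhmfhi

Rule — shift every letter 2 places backward in the alphabet (wrapping around).
On "clbzygdsiojohjk" that produces "ajzxwebqgmhmfhi".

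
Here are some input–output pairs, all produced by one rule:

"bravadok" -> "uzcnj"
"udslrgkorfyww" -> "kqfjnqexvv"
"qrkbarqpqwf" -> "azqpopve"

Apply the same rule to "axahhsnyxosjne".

ggrmxwnrimd

The pattern: delete the first 3 characters, then shift every letter 1 place backward in the alphabet (wrapping around).
Applying both steps to "axahhsnyxosjne": "hhsnyxosjne", then "ggrmxwnrimd".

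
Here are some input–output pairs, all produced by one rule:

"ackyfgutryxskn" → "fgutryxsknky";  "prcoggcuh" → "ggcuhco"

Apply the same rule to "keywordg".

Each output is the input with this applied: delete the first 2 characters, then move the first 2 characters to the end (rotate left by 2).
Starting from "keywordg": after the first operation, "ywordg"; after the second, "ordgyw".

ordgyw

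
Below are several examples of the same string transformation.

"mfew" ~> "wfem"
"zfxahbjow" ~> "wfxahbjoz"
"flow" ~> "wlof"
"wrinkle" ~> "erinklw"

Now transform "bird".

dirb

Looking at the pairs, the operation is to swap the first and last characters.
Applying that to "bird" gives "dirb".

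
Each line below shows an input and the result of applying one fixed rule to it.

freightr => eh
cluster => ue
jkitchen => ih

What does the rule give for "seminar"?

ma

The transformation: keep one character in every 3, starting at position 3 (positions 3rd, 6th, 9th, ...).
Doing the same to "seminar": "ma".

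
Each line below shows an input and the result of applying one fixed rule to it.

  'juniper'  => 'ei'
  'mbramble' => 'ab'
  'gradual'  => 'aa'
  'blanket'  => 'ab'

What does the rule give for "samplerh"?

The rule is to sort the characters into alphabetical order, then keep only the first 2 characters.
Doing the same to "samplerh": "ae".

ae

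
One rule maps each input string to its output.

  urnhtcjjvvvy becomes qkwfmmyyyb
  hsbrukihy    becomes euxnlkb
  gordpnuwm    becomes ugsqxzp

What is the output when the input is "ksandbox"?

dqgera

The rule is to delete the first 2 characters, then shift every letter 3 places forward in the alphabet (wrapping around).
"ksandbox" → "andbox" → "dqgera".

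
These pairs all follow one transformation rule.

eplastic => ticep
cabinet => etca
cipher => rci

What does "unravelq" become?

Each output is the input with this applied: move the first 2 characters to the end (rotate left by 2), then delete the first 3 characters.
Applying both steps to "unravelq": "ravelqun", then "elqun".

elqun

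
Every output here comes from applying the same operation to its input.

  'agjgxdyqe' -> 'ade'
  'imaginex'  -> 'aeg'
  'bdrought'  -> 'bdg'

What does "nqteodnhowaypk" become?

The pattern: sort the characters into alphabetical order, then keep only the first 3 characters.
Doing the same to "nqteodnhowaypk": "ade".

ade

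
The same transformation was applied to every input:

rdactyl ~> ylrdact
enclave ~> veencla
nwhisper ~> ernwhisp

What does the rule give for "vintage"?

gevinta

The rule is to move the last 2 characters to the front (rotate right by 2).
For "vintage" the result is "gevinta".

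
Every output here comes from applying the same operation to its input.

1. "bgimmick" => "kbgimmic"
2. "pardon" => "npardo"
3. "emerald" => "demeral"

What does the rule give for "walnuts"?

Rule — move the last character to the front.
So "walnuts" becomes "swalnut".

swalnut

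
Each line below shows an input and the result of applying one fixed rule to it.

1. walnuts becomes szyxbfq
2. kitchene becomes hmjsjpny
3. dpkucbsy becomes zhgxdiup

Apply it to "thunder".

Looking at the pairs, the operation is to shift every letter 5 places forward in the alphabet (wrapping around), then move the first 3 characters to the end (rotate left by 3).
For "thunder", step one produces "ymzsijw"; step two turns that into "sijwymz".
(Check on "dpkucbsy": → "iupzhgxd" → "zhgxdiup" ✓)

sijwymz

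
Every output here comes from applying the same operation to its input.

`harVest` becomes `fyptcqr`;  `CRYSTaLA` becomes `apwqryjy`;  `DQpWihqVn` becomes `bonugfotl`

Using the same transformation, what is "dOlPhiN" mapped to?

bmjnfgl

The pattern: shift every letter 2 places backward in the alphabet (wrapping around), then convert every letter to lowercase.
Working it through for "dOlPhiN": intermediate "bMjNfgL", final "bmjnfgl".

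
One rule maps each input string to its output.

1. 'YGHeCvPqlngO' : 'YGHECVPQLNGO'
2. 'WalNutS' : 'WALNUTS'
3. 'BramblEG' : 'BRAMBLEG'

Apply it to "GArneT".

The transformation: convert every letter to uppercase.
So "GArneT" becomes "GARNET".

GARNET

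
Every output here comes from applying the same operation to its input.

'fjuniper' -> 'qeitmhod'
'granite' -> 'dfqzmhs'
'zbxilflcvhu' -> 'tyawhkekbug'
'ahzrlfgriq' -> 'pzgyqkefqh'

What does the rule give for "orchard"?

In each case the input is transformed by: move the last character to the front, then shift every letter 1 place backward in the alphabet (wrapping around).
Working it through for "orchard": intermediate "dorchar", final "cnqbgzq".

cnqbgzq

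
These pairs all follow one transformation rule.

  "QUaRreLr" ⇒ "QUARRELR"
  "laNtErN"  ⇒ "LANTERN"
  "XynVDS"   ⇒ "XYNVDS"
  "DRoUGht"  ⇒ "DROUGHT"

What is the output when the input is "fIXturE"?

In each case the input is transformed by: convert every letter to uppercase.
So "fIXturE" becomes "FIXTURE".

FIXTURE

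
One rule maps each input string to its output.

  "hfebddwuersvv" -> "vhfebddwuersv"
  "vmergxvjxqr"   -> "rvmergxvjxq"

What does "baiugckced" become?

dbaiugckce

The rule is to move the last character to the front.
So "baiugckced" becomes "dbaiugckce".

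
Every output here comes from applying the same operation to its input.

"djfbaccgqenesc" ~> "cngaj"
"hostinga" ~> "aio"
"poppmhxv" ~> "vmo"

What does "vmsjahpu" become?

The transformation: reverse the string, then keep one character in every 3, starting at position 1 (positions 1st, 4th, 7th, ...).
Starting from "vmsjahpu": after the first operation, "uphajsmv"; after the second, "uam".

uam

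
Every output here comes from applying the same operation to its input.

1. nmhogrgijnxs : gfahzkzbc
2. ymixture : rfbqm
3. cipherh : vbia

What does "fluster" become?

Looking at the pairs, the operation is to shift every letter 7 places backward in the alphabet (wrapping around), then delete the last 3 characters.
On "fluster": the first step gives "yenlmxk", and the second then gives "yenl".

yenl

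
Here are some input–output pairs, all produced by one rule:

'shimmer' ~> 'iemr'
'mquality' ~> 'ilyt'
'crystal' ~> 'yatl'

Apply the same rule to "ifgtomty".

moyt

In each case the input is transformed by: swap each adjacent pair of characters (1↔2, 3↔4, ...), then keep only the last 4 characters.
Working it through for "ifgtomty": intermediate "fitgmoyt", final "moyt".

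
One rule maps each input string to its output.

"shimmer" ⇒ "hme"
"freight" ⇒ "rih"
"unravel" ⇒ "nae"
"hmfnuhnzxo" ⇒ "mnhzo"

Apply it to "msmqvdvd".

What's happening: keep every other character starting from the second (positions 2nd, 4th, 6th, ...).
So "msmqvdvd" becomes "sqdd".

sqdd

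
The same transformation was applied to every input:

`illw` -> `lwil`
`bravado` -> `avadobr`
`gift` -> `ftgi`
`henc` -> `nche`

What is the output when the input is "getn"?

Looking at the pairs, the operation is to move the first 2 characters to the end (rotate left by 2).
On "getn" that produces "tnge".

tnge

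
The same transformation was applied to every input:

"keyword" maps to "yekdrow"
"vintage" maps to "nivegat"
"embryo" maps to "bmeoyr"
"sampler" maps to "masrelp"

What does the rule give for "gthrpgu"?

htgugpr

The pattern: move the first 3 characters to the end (rotate left by 3), then reverse the string.
"gthrpgu" → "htgugpr".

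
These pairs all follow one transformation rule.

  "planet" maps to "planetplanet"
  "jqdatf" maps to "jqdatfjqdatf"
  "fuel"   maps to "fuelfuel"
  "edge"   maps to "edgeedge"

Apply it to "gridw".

gridwgridw

The transformation: write the whole string twice.
Applying that to "gridw" gives "gridwgridw".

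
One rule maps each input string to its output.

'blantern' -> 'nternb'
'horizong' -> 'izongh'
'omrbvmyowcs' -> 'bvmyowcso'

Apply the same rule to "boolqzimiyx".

lqzimiyxb

In each case the input is transformed by: move the first character to the end, then delete the first 2 characters.
"boolqzimiyx" → "oolqzimiyxb" → "lqzimiyxb".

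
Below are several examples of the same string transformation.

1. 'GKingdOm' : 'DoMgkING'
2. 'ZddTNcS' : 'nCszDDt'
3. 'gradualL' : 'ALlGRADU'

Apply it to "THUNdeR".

The pattern: move the last 3 characters to the front (rotate right by 3), then flip the case of every letter.
Working it through for "THUNdeR": intermediate "deRTHUN", final "DErthun".

DErthun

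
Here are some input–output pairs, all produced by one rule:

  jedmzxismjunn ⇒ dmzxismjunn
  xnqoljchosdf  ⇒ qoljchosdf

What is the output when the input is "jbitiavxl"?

Rule — delete the first 2 characters.
Applying that to "jbitiavxl" gives "itiavxl".

itiavxl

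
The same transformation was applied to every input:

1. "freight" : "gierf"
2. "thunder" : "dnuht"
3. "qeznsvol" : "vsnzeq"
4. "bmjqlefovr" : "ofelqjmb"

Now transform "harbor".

What's happening: delete the last 2 characters, then reverse the string.
For "harbor" the result is "brah".

brah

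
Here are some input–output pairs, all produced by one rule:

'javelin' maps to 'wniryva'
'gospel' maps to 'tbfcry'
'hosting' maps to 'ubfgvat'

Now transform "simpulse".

Rule — shift every letter 13 places forward in the alphabet (wrapping around) — i.e. ROT13.
Applying that to "simpulse" gives "fvzchyfr".

fvzchyfr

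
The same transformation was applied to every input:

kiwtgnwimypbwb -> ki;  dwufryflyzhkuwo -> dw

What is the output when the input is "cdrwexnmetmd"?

cd

Rule — keep only the first 2 characters.
"cdrwexnmetmd" → "cd".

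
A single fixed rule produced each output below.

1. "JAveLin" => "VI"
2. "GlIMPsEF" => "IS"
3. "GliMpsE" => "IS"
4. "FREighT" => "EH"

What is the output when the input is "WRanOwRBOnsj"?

Rule — keep one character in every 3, starting at position 3 (positions 3rd, 6th, 9th, ...), then convert every letter to uppercase.
For "WRanOwRBOnsj" the result is "AWOJ".

AWOJ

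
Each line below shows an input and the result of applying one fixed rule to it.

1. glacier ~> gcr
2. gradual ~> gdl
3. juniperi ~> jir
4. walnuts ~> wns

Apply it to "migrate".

mre

The transformation: keep one character in every 3, starting at position 1 (positions 1st, 4th, 7th, ...).
Applying that to "migrate" gives "mre".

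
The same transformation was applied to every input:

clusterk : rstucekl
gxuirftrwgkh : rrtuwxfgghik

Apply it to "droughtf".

ortudfgh

The transformation: sort the characters into alphabetical order, then swap the front and back halves of the string.
Applying both steps to "droughtf": "dfghortu", then "ortudfgh".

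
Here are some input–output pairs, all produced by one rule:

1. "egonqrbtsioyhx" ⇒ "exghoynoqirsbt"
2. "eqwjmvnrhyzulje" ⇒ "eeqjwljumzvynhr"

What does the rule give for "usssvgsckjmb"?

ubsmsjskvcgs

Looking at the pairs, the operation is to take characters alternately from the front and the back (1st, last, 2nd, 2nd-last, ...).
"usssvgsckjmb" → "ubsmsjskvcgs".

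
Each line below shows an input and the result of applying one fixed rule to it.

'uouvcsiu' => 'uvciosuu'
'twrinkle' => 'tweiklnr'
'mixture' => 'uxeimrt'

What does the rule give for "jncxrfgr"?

The rule is to sort the characters into alphabetical order, then move the last 2 characters to the front (rotate right by 2).
Working it through for "jncxrfgr": intermediate "cfgjnrrx", final "rxcfgjnr".

rxcfgjnr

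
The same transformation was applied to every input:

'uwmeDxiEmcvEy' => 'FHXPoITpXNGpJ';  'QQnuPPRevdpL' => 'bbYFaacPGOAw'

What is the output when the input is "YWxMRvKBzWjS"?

The transformation: shift every letter 11 places forward in the alphabet (wrapping around), then flip the case of every letter.
Applying both steps to "YWxMRvKBzWjS": "JHiXCgVMkHuD", then "jhIxcGvmKhUd".

jhIxcGvmKhUd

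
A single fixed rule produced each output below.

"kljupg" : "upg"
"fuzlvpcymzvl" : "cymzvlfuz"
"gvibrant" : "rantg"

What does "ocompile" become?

Each output is the input with this applied: swap the front and back halves of the string, then delete the last 3 characters.
Working it through for "ocompile": intermediate "pileocom", final "pileo".

pileo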